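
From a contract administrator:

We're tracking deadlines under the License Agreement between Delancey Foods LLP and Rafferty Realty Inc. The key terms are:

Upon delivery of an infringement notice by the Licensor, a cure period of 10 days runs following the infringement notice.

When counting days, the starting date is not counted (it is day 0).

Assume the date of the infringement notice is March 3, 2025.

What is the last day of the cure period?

The last day of the cure period: 10 calendar days after March 3, 2025 is March 13, 2025.

March 13, 2025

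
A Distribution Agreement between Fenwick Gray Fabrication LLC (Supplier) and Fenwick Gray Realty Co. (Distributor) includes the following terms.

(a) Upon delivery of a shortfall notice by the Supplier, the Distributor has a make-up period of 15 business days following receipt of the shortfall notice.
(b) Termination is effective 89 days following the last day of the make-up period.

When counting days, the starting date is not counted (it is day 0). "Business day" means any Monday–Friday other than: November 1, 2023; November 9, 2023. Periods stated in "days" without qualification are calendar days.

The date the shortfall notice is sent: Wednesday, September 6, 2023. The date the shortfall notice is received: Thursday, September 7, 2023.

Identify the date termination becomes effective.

December 26, 2023

The last day of the make-up period: 15 business days after Thursday, September 7, 2023, skipping weekends — Sep 8, Sep 11, Sep 12, Sep 13, …, Sep 26, Sep 27, Sep 28 — lands on Thursday, September 28, 2023.
Adding 89 calendar days to September 28, 2023 gives December 26, 2023, which is the date termination becomes effective.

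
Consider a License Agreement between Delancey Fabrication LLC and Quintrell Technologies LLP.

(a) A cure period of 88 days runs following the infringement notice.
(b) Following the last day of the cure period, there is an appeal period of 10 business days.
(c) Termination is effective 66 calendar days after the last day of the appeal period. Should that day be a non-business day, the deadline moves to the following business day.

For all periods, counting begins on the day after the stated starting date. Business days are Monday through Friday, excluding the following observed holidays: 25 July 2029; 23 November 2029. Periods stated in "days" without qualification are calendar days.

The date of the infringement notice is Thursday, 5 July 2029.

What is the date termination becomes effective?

The last day of the cure period: 5 July 2029 + 88 days = 1 October 2029.
The last day of the appeal period: counting 10 business days from Monday, 1 October 2029 (Oct 2, Oct 3, Oct 4, Oct 5, Oct 8, Oct 9, Oct 10, Oct 11, Oct 12, Oct 15, skipping weekends) reaches Monday, 15 October 2029.
The date termination becomes effective: 66 calendar days after 15 October 2029 is 20 December 2029. 20 December 2029 is a Thursday and is not a listed holiday, so no roll-forward applies.

20 December 2029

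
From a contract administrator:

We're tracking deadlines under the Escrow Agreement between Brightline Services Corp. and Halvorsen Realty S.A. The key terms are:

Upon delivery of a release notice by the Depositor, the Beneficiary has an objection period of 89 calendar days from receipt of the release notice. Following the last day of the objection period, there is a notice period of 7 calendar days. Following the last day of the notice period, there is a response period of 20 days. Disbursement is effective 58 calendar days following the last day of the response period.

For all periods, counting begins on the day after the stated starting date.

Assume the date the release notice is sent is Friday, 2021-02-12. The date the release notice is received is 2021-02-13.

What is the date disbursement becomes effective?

The last day of the objection period: 2021-02-13 + 89 days = 2021-05-13.
Adding 7 calendar days to 2021-05-13 gives 2021-05-20, which is the last day of the notice period.
The last day of the response period: 2021-05-20 + 20 days = 2021-06-09.
The date disbursement becomes effective: 58 calendar days after 2021-06-09 is 2021-08-06.

2021-08-06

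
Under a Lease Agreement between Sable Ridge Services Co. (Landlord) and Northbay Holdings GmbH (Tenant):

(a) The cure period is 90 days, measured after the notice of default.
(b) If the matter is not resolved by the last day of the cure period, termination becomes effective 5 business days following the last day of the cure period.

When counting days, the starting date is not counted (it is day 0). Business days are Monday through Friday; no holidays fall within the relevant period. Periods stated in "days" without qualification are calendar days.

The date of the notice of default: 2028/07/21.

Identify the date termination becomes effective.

The last day of the cure period: 2028/07/21 + 90 days = 2028/10/19.
The date termination becomes effective: 5 business days after Thursday, 2028/10/19, skipping weekends — Oct 20, Oct 23, Oct 24, Oct 25, Oct 26 — lands on Thursday, 2028/10/26.

2028/10/26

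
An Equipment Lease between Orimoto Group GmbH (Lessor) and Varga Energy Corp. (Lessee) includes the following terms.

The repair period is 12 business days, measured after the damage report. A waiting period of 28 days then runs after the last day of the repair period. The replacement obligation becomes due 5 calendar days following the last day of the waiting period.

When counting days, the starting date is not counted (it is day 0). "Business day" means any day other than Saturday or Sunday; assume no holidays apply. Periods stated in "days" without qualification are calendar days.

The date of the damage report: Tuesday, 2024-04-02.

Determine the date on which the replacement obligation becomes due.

From Tuesday, 2024-04-02, 12 business days (Apr 3, Apr 4, Apr 5, Apr 8, …, Apr 16, Apr 17, Apr 18, skipping weekends) brings us to Thursday, 2024-04-18, which is the last day of the repair period.
The last day of the waiting period: 2024-04-18 + 28 days = 2024-05-16.
The date on which the replacement obligation becomes due: 2024-05-16 + 5 days = 2024-05-21.

2024-05-21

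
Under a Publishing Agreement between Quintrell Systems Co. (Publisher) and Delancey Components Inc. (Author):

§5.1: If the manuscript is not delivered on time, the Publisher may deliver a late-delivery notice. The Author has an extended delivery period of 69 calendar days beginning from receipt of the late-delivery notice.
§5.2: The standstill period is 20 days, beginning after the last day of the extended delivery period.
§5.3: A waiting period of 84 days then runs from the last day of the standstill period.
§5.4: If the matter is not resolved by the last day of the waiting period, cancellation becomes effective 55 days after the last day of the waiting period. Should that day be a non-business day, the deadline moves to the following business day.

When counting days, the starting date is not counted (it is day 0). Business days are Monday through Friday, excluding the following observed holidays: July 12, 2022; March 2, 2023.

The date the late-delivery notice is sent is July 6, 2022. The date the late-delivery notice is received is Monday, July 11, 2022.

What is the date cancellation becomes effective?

February 24, 2023

The last day of the extended delivery period: 69 calendar days after July 11, 2022 is September 18, 2022.
Adding 20 calendar days to September 18, 2022 gives October 8, 2022, which is the last day of the standstill period.
The last day of the waiting period: 84 calendar days after October 8, 2022 is December 31, 2022.
Adding 55 calendar days to December 31, 2022 gives February 24, 2023, which is the date cancellation becomes effective. February 24, 2023 is a Friday and is not a listed holiday, so no roll-forward applies.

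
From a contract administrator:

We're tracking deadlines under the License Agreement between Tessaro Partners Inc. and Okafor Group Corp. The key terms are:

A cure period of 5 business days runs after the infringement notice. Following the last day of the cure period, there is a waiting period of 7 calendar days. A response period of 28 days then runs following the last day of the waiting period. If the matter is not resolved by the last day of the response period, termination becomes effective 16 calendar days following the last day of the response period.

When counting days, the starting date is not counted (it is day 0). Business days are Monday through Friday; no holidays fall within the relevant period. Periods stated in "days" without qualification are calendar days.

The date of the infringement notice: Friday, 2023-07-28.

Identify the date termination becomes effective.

From Friday, 2023-07-28, 5 business days (Jul 31, Aug 1, Aug 2, Aug 3, Aug 4, skipping weekends) brings us to Friday, 2023-08-04, which is the last day of the cure period.
The last day of the waiting period: 2023-08-04 + 7 days = 2023-08-11.
Adding 28 calendar days to 2023-08-11 gives 2023-09-08, which is the last day of the response period.
The date termination becomes effective: 16 calendar days after 2023-09-08 is 2023-09-24.

2023-09-24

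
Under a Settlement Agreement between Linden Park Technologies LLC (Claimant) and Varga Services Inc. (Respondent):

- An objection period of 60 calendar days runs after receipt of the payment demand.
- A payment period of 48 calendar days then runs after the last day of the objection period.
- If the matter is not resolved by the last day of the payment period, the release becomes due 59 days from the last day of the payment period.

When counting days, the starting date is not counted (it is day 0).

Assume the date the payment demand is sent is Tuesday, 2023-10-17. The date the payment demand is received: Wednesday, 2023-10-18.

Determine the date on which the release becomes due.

Adding 60 calendar days to 2023-10-18 gives 2023-12-17, which is the last day of the objection period.
The last day of the payment period: 2023-12-17 + 48 days = 2024-02-03.
Adding 59 calendar days to 2024-02-03 gives 2024-04-02, which is the date on which the release becomes due.

2024-04-02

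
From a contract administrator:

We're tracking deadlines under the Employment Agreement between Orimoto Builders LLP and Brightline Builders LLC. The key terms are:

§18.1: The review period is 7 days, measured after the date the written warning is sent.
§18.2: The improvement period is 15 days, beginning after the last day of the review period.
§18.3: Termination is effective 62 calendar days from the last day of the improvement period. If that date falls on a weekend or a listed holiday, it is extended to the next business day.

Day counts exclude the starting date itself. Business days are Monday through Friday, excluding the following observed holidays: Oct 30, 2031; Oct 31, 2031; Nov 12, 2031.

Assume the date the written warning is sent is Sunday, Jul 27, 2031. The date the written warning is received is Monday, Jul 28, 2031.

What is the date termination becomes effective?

The last day of the review period: 7 calendar days after Jul 27, 2031 is Aug 3, 2031.
The last day of the improvement period: 15 calendar days after Aug 3, 2031 is Aug 18, 2031.
The date termination becomes effective: 62 calendar days after Aug 18, 2031 is Oct 19, 2031. That falls on a Sunday, so it rolls to the next business day, Monday, Oct 20, 2031.

Oct 20, 2031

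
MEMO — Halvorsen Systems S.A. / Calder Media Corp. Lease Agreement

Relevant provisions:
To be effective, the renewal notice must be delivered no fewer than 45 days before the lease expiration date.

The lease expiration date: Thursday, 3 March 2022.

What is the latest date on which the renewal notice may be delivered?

17 January 2022

3 March 2022 minus 45 days is 17 January 2022.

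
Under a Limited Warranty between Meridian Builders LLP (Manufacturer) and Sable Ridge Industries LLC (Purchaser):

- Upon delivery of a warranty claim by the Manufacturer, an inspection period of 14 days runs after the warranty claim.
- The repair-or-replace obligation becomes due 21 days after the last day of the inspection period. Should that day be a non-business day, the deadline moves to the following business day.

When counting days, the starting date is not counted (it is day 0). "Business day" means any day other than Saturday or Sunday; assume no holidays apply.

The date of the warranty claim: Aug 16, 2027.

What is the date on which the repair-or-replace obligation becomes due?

The last day of the inspection period: 14 calendar days after Aug 16, 2027 is Aug 30, 2027.
The date on which the repair-or-replace obligation becomes due: 21 calendar days after Aug 30, 2027 is Sep 20, 2027. Sep 20, 2027 is a Monday, so no roll-forward applies.

Sep 20, 2027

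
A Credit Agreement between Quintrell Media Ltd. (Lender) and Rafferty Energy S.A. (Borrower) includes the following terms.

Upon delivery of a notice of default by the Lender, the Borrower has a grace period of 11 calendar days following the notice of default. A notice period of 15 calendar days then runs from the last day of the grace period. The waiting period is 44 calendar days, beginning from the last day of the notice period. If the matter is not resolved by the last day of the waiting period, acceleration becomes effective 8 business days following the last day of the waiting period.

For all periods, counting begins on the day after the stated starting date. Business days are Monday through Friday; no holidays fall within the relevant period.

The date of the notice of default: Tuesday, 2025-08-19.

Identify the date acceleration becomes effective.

The last day of the grace period: 2025-08-19 + 11 days = 2025-08-30.
The last day of the notice period: 15 calendar days after 2025-08-30 is 2025-09-14.
The last day of the waiting period: 2025-09-14 + 44 days = 2025-10-28.
From Tuesday, 2025-10-28, 8 business days (Oct 29, Oct 30, Oct 31, Nov 3, Nov 4, Nov 5, Nov 6, Nov 7, skipping weekends) brings us to Friday, 2025-11-07, which is the date acceleration becomes effective.

2025-11-07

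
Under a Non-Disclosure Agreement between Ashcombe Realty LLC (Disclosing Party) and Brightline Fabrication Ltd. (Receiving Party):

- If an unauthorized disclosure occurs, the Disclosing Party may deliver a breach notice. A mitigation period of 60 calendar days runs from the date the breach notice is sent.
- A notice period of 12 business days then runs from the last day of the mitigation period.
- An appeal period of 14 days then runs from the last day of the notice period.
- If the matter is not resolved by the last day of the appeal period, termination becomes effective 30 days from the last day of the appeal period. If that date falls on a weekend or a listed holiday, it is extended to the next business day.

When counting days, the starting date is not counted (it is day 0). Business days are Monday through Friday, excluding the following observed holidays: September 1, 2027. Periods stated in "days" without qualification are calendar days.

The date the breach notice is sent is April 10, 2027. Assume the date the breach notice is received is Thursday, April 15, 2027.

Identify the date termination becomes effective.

The last day of the mitigation period: 60 calendar days after April 10, 2027 is June 9, 2027.
From Wednesday, June 9, 2027, 12 business days (Jun 10, Jun 11, Jun 14, Jun 15, …, Jun 23, Jun 24, Jun 25, skipping weekends) brings us to Friday, June 25, 2027, which is the last day of the notice period.
The last day of the appeal period: June 25, 2027 + 14 days = July 9, 2027.
Adding 30 calendar days to July 9, 2027 gives August 8, 2027, which is the date termination becomes effective. That falls on a Sunday, so it rolls to the next business day, Monday, August 9, 2027.

August 9, 2027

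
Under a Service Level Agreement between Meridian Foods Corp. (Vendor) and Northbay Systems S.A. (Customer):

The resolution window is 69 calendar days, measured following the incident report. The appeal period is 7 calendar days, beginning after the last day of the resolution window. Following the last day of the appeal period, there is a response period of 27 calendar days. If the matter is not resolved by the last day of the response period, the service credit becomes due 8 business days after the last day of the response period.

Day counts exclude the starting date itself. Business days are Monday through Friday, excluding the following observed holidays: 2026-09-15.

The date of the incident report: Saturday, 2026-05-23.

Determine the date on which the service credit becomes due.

2026-09-16

Adding 69 calendar days to 2026-05-23 gives 2026-07-31, which is the last day of the resolution window.
The last day of the appeal period: 2026-07-31 + 7 days = 2026-08-07.
The last day of the response period: 2026-08-07 + 27 days = 2026-09-03.
The date on which the service credit becomes due: counting 8 business days from Thursday, 2026-09-03 (Sep 4, Sep 7, Sep 8, Sep 9, Sep 10, Sep 11, Sep 14, Sep 16, skipping weekends and the listed holiday on Sep 15) reaches Wednesday, 2026-09-16.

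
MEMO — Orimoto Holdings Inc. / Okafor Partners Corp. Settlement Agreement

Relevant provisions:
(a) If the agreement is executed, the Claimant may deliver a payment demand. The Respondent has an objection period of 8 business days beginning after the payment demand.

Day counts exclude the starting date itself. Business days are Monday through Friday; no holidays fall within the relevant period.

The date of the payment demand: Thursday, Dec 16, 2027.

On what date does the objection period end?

The last day of the objection period: 8 business days after Thursday, Dec 16, 2027, skipping weekends — Dec 17, Dec 20, Dec 21, Dec 22, Dec 23, Dec 24, Dec 27, Dec 28 — lands on Tuesday, Dec 28, 2027.

Dec 28, 2027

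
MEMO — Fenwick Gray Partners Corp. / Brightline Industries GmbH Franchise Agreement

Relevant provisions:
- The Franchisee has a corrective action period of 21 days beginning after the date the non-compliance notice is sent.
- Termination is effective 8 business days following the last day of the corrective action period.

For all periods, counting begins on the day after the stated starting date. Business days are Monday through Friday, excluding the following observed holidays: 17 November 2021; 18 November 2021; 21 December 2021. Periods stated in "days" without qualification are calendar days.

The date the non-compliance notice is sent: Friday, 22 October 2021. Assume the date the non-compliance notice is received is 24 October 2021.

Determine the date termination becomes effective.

The last day of the corrective action period: 21 calendar days after 22 October 2021 is 12 November 2021.
The date termination becomes effective: counting 8 business days from Friday, 12 November 2021 (Nov 15, Nov 16, Nov 19, Nov 22, Nov 23, Nov 24, Nov 25, Nov 26, skipping weekends and the listed holidays on Nov 17, Nov 18) reaches Friday, 26 November 2021.

26 November 2021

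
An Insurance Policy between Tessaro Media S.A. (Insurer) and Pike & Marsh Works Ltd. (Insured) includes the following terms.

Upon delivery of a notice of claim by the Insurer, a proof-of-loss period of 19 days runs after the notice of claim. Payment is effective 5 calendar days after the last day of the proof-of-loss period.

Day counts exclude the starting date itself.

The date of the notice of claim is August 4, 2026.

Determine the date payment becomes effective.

August 28, 2026

The last day of the proof-of-loss period: August 4, 2026 + 19 days = August 23, 2026.
The date payment becomes effective: 5 calendar days after August 23, 2026 is August 28, 2026.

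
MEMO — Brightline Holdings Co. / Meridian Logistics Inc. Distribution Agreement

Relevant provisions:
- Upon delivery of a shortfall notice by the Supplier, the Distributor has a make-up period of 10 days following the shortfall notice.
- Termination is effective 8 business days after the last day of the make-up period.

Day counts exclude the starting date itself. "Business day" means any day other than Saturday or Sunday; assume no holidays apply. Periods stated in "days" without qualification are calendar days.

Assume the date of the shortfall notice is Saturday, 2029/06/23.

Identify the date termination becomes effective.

Adding 10 calendar days to 2029/06/23 gives 2029/07/03, which is the last day of the make-up period.
The date termination becomes effective: counting 8 business days from Tuesday, 2029/07/03 (Jul 4, Jul 5, Jul 6, Jul 9, Jul 10, Jul 11, Jul 12, Jul 13, skipping weekends) reaches Friday, 2029/07/13.

2029/07/13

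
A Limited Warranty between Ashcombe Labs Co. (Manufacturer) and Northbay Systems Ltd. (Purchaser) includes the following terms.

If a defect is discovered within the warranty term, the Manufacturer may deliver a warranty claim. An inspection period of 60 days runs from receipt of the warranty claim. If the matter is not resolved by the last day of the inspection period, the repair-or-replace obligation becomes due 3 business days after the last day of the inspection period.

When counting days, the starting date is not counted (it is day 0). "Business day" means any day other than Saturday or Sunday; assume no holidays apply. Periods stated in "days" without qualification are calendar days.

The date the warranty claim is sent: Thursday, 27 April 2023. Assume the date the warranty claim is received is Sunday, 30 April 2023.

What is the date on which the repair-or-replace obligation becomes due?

The last day of the inspection period: 60 calendar days after 30 April 2023 is 29 June 2023.
The date on which the repair-or-replace obligation becomes due: 3 business days after Thursday, 29 June 2023, skipping weekends — Jun 30, Jul 3, Jul 4 — lands on Tuesday, 4 July 2023.

4 July 2023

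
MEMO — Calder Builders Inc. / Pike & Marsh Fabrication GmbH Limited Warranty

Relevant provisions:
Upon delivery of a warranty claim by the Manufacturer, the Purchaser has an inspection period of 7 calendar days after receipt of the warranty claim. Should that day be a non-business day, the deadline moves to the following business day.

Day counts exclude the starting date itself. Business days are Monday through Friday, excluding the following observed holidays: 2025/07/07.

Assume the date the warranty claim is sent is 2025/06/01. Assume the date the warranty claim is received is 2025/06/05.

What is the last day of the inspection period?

2025/06/12

The last day of the inspection period: 7 calendar days after 2025/06/05 is 2025/06/12. 2025/06/12 is a Thursday and is not a listed holiday, so no roll-forward applies.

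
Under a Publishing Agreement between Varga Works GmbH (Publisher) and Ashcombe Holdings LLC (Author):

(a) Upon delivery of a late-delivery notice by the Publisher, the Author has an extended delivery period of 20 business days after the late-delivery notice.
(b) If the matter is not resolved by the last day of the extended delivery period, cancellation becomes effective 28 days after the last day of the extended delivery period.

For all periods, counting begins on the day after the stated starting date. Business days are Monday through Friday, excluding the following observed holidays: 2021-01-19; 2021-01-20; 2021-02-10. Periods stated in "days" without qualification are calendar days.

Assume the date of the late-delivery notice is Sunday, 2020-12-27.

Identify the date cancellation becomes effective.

2021-02-23

From Sunday, 2020-12-27, 20 business days (Dec 28, Dec 29, Dec 30, Dec 31, …, Jan 22, Jan 25, Jan 26, skipping weekends and the listed holidays on Jan 19, Jan 20) brings us to Tuesday, 2021-01-26, which is the last day of the extended delivery period.
Adding 28 calendar days to 2021-01-26 gives 2021-02-23, which is the date cancellation becomes effective.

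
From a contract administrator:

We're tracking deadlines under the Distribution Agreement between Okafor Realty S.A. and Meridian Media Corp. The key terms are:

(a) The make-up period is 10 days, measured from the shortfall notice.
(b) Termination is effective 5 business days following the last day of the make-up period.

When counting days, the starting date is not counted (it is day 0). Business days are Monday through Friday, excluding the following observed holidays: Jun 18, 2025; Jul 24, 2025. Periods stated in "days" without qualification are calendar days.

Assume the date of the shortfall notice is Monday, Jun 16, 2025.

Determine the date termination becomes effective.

Jul 3, 2025

The last day of the make-up period: 10 calendar days after Jun 16, 2025 is Jun 26, 2025.
From Thursday, Jun 26, 2025, 5 business days (Jun 27, Jun 30, Jul 1, Jul 2, Jul 3, skipping weekends) brings us to Thursday, Jul 3, 2025, which is the date termination becomes effective.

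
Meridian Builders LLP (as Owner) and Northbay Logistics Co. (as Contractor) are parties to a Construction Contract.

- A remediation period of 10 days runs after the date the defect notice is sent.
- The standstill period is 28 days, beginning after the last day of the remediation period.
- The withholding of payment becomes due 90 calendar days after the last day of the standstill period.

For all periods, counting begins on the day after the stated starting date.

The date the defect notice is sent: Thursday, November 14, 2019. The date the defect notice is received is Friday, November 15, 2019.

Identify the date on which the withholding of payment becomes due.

The last day of the remediation period: 10 calendar days after November 14, 2019 is November 24, 2019.
The last day of the standstill period: 28 calendar days after November 24, 2019 is December 22, 2019.
The date on which the withholding of payment becomes due: December 22, 2019 + 90 days = March 21, 2020.

March 21, 2020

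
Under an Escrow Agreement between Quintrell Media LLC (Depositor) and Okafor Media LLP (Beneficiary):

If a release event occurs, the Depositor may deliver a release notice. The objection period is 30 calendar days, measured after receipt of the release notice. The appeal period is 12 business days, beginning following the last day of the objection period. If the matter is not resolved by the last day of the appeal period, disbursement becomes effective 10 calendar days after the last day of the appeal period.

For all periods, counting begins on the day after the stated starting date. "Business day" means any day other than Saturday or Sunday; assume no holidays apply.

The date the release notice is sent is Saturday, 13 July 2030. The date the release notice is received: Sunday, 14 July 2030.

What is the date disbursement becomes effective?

The last day of the objection period: 14 July 2030 + 30 days = 13 August 2030.
The last day of the appeal period: 12 business days after Tuesday, 13 August 2030, skipping weekends — Aug 14, Aug 15, Aug 16, Aug 19, …, Aug 27, Aug 28, Aug 29 — lands on Thursday, 29 August 2030.
Adding 10 calendar days to 29 August 2030 gives 8 September 2030, which is the date disbursement becomes effective.

8 September 2030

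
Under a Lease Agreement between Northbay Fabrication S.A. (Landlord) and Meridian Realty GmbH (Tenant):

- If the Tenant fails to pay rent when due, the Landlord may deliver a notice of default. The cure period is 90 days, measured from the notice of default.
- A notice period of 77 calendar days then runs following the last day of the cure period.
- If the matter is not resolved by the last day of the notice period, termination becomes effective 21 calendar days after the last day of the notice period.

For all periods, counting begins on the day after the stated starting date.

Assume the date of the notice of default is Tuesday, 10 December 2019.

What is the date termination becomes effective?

The last day of the cure period: 90 calendar days after 10 December 2019 is 9 March 2020.
The last day of the notice period: 9 March 2020 + 77 days = 25 May 2020.
Adding 21 calendar days to 25 May 2020 gives 15 June 2020, which is the date termination becomes effective.

15 June 2020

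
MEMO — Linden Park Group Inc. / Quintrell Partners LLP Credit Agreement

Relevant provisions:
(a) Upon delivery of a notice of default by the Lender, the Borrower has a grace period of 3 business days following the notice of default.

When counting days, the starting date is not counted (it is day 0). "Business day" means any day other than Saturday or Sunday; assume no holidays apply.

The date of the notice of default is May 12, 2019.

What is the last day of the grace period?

From Sunday, May 12, 2019, 3 business days (May 13, May 14, May 15, skipping weekends) brings us to Wednesday, May 15, 2019, which is the last day of the grace period.

May 15, 2019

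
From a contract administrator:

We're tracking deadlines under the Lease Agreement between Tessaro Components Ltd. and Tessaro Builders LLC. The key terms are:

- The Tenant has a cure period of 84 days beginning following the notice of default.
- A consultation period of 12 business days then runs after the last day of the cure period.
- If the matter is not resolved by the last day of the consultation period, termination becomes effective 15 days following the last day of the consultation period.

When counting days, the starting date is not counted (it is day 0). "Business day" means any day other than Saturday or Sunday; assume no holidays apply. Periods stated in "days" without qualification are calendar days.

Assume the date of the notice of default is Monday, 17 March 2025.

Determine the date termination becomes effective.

10 July 2025

The last day of the cure period: 84 calendar days after 17 March 2025 is 9 June 2025.
The last day of the consultation period: 12 business days after Monday, 9 June 2025, skipping weekends — Jun 10, Jun 11, Jun 12, Jun 13, …, Jun 23, Jun 24, Jun 25 — lands on Wednesday, 25 June 2025.
The date termination becomes effective: 15 calendar days after 25 June 2025 is 10 July 2025.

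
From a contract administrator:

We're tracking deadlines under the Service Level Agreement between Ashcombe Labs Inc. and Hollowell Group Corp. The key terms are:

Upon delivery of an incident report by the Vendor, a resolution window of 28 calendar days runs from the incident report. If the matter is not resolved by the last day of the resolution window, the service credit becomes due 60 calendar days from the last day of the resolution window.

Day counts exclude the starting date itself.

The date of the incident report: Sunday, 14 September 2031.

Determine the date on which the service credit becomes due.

Adding 28 calendar days to 14 September 2031 gives 12 October 2031, which is the last day of the resolution window.
The date on which the service credit becomes due: 60 calendar days after 12 October 2031 is 11 December 2031.

11 December 2031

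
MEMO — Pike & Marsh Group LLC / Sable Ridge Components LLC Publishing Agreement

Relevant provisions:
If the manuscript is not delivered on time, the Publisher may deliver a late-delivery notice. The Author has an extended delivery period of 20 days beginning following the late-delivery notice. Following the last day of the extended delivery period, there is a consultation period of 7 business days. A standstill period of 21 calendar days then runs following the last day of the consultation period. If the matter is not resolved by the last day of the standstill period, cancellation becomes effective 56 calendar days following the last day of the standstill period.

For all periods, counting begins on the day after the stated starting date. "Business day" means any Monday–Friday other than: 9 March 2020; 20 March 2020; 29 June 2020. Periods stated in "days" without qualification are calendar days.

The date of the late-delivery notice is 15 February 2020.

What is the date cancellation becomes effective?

3 June 2020

The last day of the extended delivery period: 15 February 2020 + 20 days = 6 March 2020.
The last day of the consultation period: counting 7 business days from Friday, 6 March 2020 (Mar 10, Mar 11, Mar 12, Mar 13, Mar 16, Mar 17, Mar 18, skipping weekends and the listed holiday on Mar 9) reaches Wednesday, 18 March 2020.
Adding 21 calendar days to 18 March 2020 gives 8 April 2020, which is the last day of the standstill period.
The date cancellation becomes effective: 56 calendar days after 8 April 2020 is 3 June 2020.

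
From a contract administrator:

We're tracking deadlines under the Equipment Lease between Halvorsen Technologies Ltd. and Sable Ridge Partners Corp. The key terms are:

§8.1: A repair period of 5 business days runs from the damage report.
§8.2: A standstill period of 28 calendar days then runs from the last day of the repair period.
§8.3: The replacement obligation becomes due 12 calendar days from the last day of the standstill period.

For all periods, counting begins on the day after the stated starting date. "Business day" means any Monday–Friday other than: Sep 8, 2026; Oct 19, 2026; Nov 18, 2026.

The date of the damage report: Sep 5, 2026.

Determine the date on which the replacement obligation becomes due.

The last day of the repair period: counting 5 business days from Saturday, Sep 5, 2026 (Sep 7, Sep 9, Sep 10, Sep 11, Sep 14, skipping weekends and the listed holiday on Sep 8) reaches Monday, Sep 14, 2026.
The last day of the standstill period: Sep 14, 2026 + 28 days = Oct 12, 2026.
The date on which the replacement obligation becomes due: Oct 12, 2026 + 12 days = Oct 24, 2026.

Oct 24, 2026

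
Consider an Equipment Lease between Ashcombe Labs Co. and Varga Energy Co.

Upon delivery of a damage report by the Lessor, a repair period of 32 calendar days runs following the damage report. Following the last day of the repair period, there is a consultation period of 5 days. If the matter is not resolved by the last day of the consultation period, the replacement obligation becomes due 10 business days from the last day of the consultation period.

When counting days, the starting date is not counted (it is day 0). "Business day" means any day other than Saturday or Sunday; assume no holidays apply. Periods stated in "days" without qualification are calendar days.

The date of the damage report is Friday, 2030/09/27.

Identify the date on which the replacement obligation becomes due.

The last day of the repair period: 32 calendar days after 2030/09/27 is 2030/10/29.
Adding 5 calendar days to 2030/10/29 gives 2030/11/03, which is the last day of the consultation period.
The date on which the replacement obligation becomes due: counting 10 business days from Sunday, 2030/11/03 (Nov 4, Nov 5, Nov 6, Nov 7, Nov 8, Nov 11, Nov 12, Nov 13, Nov 14, Nov 15, skipping weekends) reaches Friday, 2030/11/15.

2030/11/15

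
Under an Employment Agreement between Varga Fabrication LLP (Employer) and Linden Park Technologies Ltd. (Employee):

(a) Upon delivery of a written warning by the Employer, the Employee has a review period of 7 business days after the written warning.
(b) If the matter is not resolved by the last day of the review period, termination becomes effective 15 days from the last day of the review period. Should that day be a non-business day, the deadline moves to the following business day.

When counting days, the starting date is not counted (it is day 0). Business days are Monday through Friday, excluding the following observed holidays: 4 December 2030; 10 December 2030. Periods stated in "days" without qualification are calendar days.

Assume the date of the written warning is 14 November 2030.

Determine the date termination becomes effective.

11 December 2030

The last day of the review period: counting 7 business days from Thursday, 14 November 2030 (Nov 15, Nov 18, Nov 19, Nov 20, Nov 21, Nov 22, Nov 25, skipping weekends) reaches Monday, 25 November 2030.
Adding 15 calendar days to 25 November 2030 gives 10 December 2030, which is the date termination becomes effective. That falls on Tuesday, a listed holiday, so it rolls to the next business day, Wednesday, 11 December 2030.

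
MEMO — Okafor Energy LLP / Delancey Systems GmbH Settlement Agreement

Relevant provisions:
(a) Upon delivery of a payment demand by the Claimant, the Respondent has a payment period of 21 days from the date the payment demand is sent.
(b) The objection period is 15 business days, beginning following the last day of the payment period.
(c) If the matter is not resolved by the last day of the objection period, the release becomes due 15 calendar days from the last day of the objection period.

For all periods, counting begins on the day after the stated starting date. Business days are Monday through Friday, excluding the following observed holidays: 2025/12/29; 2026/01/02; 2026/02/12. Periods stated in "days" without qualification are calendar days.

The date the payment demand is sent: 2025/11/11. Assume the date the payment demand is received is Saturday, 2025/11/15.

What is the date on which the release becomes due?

2026/01/07

The last day of the payment period: 21 calendar days after 2025/11/11 is 2025/12/02.
The last day of the objection period: 15 business days after Tuesday, 2025/12/02, skipping weekends — Dec 3, Dec 4, Dec 5, Dec 8, …, Dec 19, Dec 22, Dec 23 — lands on Tuesday, 2025/12/23.
The date on which the release becomes due: 2025/12/23 + 15 days = 2026/01/07.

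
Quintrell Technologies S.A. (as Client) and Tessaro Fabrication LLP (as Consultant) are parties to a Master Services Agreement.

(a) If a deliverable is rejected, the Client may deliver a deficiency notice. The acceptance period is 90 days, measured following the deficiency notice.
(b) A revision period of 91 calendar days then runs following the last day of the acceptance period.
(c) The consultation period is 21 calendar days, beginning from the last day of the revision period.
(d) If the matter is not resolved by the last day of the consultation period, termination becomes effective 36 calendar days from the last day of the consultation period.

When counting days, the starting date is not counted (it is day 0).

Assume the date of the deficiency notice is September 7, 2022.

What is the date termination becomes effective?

May 3, 2023

The last day of the acceptance period: 90 calendar days after September 7, 2022 is December 6, 2022.
The last day of the revision period: 91 calendar days after December 6, 2022 is March 7, 2023.
The last day of the consultation period: 21 calendar days after March 7, 2023 is March 28, 2023.
The date termination becomes effective: 36 calendar days after March 28, 2023 is May 3, 2023.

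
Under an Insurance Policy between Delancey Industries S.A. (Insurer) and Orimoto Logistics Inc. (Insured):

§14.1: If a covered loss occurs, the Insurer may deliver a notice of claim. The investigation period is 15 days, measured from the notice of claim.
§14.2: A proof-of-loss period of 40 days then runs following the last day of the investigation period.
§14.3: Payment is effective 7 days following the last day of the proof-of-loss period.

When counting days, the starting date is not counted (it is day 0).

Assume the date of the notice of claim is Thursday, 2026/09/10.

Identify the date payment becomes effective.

2026/11/11

The last day of the investigation period: 15 calendar days after 2026/09/10 is 2026/09/25.
The last day of the proof-of-loss period: 40 calendar days after 2026/09/25 is 2026/11/04.
The date payment becomes effective: 2026/11/04 + 7 days = 2026/11/11.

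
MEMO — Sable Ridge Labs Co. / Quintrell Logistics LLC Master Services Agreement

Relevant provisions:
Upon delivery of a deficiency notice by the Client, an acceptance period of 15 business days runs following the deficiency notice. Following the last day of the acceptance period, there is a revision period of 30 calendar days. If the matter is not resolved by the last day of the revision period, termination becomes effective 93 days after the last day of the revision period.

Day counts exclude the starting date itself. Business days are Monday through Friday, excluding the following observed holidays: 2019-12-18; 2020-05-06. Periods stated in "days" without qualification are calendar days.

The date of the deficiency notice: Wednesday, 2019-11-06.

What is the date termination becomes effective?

The last day of the acceptance period: 15 business days after Wednesday, 2019-11-06, skipping weekends — Nov 7, Nov 8, Nov 11, Nov 12, …, Nov 25, Nov 26, Nov 27 — lands on Wednesday, 2019-11-27.
The last day of the revision period: 2019-11-27 + 30 days = 2019-12-27.
The date termination becomes effective: 2019-12-27 + 93 days = 2020-03-29.

2020-03-29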